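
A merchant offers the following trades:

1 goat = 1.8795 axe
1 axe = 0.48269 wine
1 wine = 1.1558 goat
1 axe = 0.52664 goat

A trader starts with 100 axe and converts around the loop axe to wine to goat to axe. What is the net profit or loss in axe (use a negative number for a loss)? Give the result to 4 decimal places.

100 axe × 0.48269 = 48.269 wine
48.269 wine × 1.1558 = 55.7893102 goat
55.7893102 goat × 1.8795 = 104.8560085209 axe
Net change: 104.8560085209 − 100 = 4.8560085209 axe

4.8560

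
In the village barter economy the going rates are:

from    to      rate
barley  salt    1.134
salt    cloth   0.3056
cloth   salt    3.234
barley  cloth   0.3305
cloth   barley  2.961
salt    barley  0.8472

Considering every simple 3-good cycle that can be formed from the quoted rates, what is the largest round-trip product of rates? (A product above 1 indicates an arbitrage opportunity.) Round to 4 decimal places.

1.0261

barley→salt→cloth→barley: 1.134 × 0.3056 × 2.961 = 1.02614
barley→cloth→salt→barley: 0.3305 × 3.234 × 0.8472 = 0.90552
Maximum is barley→salt→cloth→barley at 1.0261; arbitrage exists.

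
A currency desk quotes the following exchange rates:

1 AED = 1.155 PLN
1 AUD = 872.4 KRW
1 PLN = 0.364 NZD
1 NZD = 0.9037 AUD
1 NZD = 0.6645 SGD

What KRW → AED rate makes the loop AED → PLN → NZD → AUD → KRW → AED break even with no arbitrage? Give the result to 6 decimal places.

0.003017

Known legs of the cycle: 1.155 × 0.364 × 0.9037 × 872.4 = 331.4540325096
For no arbitrage the full-cycle product must be 1, so the missing rate is 1 / 331.4540325096 ≈ 0.00301701.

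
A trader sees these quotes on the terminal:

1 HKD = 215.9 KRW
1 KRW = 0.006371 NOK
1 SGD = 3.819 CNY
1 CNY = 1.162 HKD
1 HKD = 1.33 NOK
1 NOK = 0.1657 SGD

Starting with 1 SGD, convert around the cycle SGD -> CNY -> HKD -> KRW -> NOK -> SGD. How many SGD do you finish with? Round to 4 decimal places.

1.0114

1 SGD × 3.819 = 3.819 CNY
3.819 CNY × 1.162 = 4.437678 HKD
4.437678 HKD × 215.9 = 958.0946802 KRW
958.0946802 KRW × 0.006371 = 6.1040212075542 NOK
6.1040212075542 NOK × 0.1657 = 1.01143631409173094 SGD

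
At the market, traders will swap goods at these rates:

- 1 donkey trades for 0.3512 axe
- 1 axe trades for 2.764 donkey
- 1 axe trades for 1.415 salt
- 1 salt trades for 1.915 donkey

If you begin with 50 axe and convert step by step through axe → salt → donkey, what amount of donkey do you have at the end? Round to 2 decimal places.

50 axe × 1.415 = 70.75 salt
70.75 salt × 1.915 = 135.48625 donkey

135.49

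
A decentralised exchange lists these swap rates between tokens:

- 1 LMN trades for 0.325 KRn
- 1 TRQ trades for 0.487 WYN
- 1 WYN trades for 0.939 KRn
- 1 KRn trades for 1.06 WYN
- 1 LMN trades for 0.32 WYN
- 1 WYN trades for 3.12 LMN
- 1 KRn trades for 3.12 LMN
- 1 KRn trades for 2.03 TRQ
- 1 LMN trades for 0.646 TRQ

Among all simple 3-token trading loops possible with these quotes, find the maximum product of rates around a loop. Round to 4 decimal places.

1.0748

KRn→WYN→LMN→KRn: 1.06 × 3.12 × 0.325 = 1.07484
TRQ→WYN→LMN→TRQ: 0.487 × 3.12 × 0.646 = 0.98156
KRn→LMN→WYN→KRn: 3.12 × 0.32 × 0.939 = 0.93750
KRn→TRQ→WYN→KRn: 2.03 × 0.487 × 0.939 = 0.92830
Maximum is KRn→WYN→LMN→KRn at 1.0748; arbitrage exists.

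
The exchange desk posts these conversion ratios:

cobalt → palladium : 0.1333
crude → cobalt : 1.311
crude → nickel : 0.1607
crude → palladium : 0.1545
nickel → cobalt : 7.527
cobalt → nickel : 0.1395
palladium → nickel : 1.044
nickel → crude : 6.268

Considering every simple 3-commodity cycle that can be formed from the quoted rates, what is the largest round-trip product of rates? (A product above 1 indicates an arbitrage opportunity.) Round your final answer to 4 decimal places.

1.1463

crude→cobalt→nickel→crude: 1.311 × 0.1395 × 6.268 = 1.14632
palladium→nickel→cobalt→palladium: 1.044 × 7.527 × 0.1333 = 1.04750
crude→palladium→nickel→crude: 0.1545 × 1.044 × 6.268 = 1.01102
Maximum is crude→cobalt→nickel→crude at 1.1463; arbitrage exists.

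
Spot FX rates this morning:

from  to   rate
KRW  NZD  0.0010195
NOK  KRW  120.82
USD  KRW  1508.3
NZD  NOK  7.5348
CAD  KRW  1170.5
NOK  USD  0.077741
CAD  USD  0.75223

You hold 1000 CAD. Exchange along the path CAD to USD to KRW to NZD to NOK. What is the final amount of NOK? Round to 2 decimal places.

8715.60

1000 CAD × 0.75223 = 752.23 USD
752.23 USD × 1508.3 = 1134588.509 KRW
1134588.509 KRW × 0.0010195 = 1156.7129849255 NZD
1156.7129849255 NZD × 7.5348 = 8715.6009988166574 NOK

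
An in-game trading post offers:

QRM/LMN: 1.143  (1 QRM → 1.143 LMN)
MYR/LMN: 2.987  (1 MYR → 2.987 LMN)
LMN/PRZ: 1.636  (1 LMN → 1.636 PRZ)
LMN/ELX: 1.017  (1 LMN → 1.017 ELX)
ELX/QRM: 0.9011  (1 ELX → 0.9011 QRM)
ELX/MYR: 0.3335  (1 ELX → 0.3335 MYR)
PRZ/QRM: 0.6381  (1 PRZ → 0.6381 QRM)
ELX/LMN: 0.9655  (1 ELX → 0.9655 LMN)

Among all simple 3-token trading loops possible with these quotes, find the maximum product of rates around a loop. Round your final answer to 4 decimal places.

1.1932

LMN→PRZ→QRM→LMN: 1.636 × 0.6381 × 1.143 = 1.19321
LMN→ELX→QRM→LMN: 1.017 × 0.9011 × 1.143 = 1.04747
LMN→ELX→MYR→LMN: 1.017 × 0.3335 × 2.987 = 1.01310
Maximum is LMN→PRZ→QRM→LMN at 1.1932; arbitrage exists.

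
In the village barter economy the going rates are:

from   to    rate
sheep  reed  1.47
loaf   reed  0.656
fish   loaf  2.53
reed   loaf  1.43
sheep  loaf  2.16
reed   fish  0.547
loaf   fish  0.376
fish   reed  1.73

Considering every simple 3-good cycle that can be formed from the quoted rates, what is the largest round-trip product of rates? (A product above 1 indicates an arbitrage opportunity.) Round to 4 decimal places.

0.9302

loaf→fish→reed→loaf: 0.376 × 1.73 × 1.43 = 0.93019
loaf→reed→fish→loaf: 0.656 × 0.547 × 2.53 = 0.90784
Maximum is loaf→fish→reed→loaf at 0.9302; no arbitrage — every cycle loses value.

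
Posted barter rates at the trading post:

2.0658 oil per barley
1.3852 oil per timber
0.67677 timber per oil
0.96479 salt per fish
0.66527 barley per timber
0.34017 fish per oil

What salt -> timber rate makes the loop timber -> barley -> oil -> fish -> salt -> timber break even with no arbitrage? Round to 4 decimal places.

Known legs of the cycle: 0.66527 × 2.0658 × 0.34017 × 0.96479 = 0.4510399559246327538
For no arbitrage the full-cycle product must be 1, so the missing rate is 1 / 0.4510399559246327538 ≈ 2.217098.

2.2171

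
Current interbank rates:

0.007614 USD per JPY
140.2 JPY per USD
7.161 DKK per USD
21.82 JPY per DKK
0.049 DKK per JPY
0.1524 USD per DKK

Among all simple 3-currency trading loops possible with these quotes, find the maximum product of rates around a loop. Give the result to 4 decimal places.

USD→DKK→JPY→USD: 7.161 × 21.82 × 0.007614 = 1.18971
USD→JPY→DKK→USD: 140.2 × 0.049 × 0.1524 = 1.04696
Maximum is USD→DKK→JPY→USD at 1.1897; arbitrage exists.

1.1897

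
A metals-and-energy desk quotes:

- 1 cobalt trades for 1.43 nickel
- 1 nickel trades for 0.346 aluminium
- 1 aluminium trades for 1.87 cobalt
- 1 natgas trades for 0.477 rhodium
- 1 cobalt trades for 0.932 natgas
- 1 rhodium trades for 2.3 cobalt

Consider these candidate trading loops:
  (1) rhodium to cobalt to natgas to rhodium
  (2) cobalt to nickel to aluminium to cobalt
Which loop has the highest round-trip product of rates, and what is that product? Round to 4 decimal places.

1.0225

(1) 2.3 × 0.932 × 0.477 = 1.02250
(2) 1.43 × 0.346 × 1.87 = 0.92524
Highest is cycle (1) at 1.0225 (>1, arbitrage).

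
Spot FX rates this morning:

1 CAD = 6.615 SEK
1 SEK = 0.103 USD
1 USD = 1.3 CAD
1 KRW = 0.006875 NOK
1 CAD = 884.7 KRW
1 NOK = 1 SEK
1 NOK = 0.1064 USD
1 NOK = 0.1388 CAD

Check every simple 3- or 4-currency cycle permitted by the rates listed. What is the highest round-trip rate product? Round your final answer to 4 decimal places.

CAD→SEK→USD→CAD: 6.615 × 0.103 × 1.3 = 0.88575
KRW→NOK→CAD→KRW: 0.006875 × 0.1388 × 884.7 = 0.84422
KRW→NOK→USD→CAD→KRW: 0.006875 × 0.1064 × 1.3 × 884.7 = 0.84131
Maximum is CAD→SEK→USD→CAD at 0.8857; no arbitrage — every cycle loses value.

0.8857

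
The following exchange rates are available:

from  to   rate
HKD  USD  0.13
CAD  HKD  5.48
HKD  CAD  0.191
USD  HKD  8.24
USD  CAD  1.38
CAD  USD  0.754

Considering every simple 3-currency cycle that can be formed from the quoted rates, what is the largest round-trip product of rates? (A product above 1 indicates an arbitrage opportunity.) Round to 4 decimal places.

1.1867

CAD→USD→HKD→CAD: 0.754 × 8.24 × 0.191 = 1.18668
CAD→HKD→USD→CAD: 5.48 × 0.13 × 1.38 = 0.98311
Maximum is CAD→USD→HKD→CAD at 1.1867; arbitrage exists.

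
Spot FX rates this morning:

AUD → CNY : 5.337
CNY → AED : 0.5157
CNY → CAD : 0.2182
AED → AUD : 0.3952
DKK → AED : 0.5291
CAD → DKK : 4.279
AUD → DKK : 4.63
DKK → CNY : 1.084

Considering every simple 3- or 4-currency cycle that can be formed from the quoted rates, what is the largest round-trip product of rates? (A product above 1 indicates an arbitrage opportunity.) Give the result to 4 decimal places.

AUD→CNY→AED→AUD: 5.337 × 0.5157 × 0.3952 = 1.08771
AUD→DKK→CNY→AED→AUD: 4.63 × 1.084 × 0.5157 × 0.3952 = 1.02288
CAD→DKK→CNY→CAD: 4.279 × 1.084 × 0.2182 = 1.01211
AUD→DKK→AED→AUD: 4.63 × 0.5291 × 0.3952 = 0.96813
Maximum is AUD→CNY→AED→AUD at 1.0877; arbitrage exists.

1.0877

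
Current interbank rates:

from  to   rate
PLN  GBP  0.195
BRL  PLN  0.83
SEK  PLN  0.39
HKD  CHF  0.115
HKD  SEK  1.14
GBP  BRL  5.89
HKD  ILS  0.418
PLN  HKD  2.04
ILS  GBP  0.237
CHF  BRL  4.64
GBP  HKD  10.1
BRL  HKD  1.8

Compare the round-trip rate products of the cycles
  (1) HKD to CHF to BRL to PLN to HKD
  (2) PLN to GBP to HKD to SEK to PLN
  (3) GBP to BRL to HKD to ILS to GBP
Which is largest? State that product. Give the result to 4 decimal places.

1.0503

(1) 0.115 × 4.64 × 0.83 × 2.04 = 0.90349
(2) 0.195 × 10.1 × 1.14 × 0.39 = 0.87564
(3) 5.89 × 1.8 × 0.418 × 0.237 = 1.05030
Highest is cycle (3) at 1.0503 (>1, arbitrage).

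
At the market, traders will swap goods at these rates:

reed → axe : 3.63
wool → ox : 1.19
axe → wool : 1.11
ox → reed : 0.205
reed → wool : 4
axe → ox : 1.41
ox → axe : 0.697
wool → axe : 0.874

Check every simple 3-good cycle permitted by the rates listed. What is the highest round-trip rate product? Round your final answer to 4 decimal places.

1.0493

axe→ox→reed→axe: 1.41 × 0.205 × 3.63 = 1.04925
reed→wool→ox→reed: 4 × 1.19 × 0.205 = 0.97580
axe→wool→ox→axe: 1.11 × 1.19 × 0.697 = 0.92067
Maximum is axe→ox→reed→axe at 1.0493; arbitrage exists.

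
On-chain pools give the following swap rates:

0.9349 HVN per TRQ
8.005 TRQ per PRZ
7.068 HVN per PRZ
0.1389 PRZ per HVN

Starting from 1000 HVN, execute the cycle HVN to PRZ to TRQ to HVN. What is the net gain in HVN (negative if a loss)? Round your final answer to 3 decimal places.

1000 HVN × 0.1389 = 138.9 PRZ
138.9 PRZ × 8.005 = 1111.8945 TRQ
1111.8945 TRQ × 0.9349 = 1039.51016805 HVN
Net change: 1039.51016805 − 1000 = 39.51016805 HVN

39.510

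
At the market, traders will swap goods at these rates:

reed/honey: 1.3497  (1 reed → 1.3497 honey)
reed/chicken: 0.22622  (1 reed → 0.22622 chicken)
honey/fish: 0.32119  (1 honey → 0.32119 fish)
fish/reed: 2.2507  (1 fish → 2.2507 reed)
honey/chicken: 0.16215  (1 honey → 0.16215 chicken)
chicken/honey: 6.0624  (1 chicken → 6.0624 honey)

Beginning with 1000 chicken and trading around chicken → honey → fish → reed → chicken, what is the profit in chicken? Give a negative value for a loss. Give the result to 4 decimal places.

1000 chicken × 6.0624 = 6062.4 honey
6062.4 honey × 0.32119 = 1947.182256 fish
1947.182256 fish × 2.2507 = 4382.5231035792 reed
4382.5231035792 reed × 0.22622 = 991.414376491686624 chicken
Net change: 991.414376491686624 − 1000 = -8.585623508313376 chicken

-8.5856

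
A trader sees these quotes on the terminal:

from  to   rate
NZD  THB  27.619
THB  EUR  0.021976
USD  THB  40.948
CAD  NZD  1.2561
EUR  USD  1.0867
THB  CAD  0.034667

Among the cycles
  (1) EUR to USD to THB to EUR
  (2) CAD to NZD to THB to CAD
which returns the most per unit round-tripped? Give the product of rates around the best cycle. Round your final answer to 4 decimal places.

1.2027

(1) 1.0867 × 40.948 × 0.021976 = 0.97789
(2) 1.2561 × 27.619 × 0.034667 = 1.20268
Highest is cycle (2) at 1.2027 (>1, arbitrage).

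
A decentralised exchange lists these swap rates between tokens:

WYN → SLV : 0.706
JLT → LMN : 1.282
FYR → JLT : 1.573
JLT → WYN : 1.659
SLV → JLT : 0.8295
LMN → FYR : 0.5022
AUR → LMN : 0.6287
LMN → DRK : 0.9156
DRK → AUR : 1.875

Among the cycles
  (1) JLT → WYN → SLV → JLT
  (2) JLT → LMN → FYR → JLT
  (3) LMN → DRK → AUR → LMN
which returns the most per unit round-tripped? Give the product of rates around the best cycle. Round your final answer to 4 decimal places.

1.0793

(1) 1.659 × 0.706 × 0.8295 = 0.97156
(2) 1.282 × 0.5022 × 1.573 = 1.01273
(3) 0.9156 × 1.875 × 0.6287 = 1.07932
Highest is cycle (3) at 1.0793 (>1, arbitrage).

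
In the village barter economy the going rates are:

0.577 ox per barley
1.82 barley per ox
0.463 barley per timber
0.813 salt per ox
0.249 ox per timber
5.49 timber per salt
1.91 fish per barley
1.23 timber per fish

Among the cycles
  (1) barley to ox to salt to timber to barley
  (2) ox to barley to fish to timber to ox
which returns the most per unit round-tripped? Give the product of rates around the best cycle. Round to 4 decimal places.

(1) 0.577 × 0.813 × 5.49 × 0.463 = 1.19239
(2) 1.82 × 1.91 × 1.23 × 0.249 = 1.06466
Highest is cycle (1) at 1.1924 (>1, arbitrage).

1.1924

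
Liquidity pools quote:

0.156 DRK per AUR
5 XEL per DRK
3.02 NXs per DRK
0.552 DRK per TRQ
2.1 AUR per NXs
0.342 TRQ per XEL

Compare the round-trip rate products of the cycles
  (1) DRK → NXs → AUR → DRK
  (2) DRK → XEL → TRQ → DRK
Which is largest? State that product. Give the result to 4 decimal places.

0.9894

(1) 3.02 × 2.1 × 0.156 = 0.98935
(2) 5 × 0.342 × 0.552 = 0.94392
Highest is cycle (1) at 0.9894 (≤1, no arbitrage).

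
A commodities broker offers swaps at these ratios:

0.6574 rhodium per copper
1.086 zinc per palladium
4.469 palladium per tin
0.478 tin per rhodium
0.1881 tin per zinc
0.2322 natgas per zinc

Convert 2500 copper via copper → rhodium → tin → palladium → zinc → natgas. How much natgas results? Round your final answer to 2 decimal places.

2500 copper × 0.6574 = 1643.5 rhodium
1643.5 rhodium × 0.478 = 785.593 tin
785.593 tin × 4.469 = 3510.815117 palladium
3510.815117 palladium × 1.086 = 3812.745217062 zinc
3812.745217062 zinc × 0.2322 = 885.3194394017964 natgas

885.32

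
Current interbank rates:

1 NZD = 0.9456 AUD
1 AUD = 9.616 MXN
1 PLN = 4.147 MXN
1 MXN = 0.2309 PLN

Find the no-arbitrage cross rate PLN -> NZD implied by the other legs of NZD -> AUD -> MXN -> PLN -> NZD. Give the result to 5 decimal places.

0.47629

Known legs of the cycle: 0.9456 × 9.616 × 0.2309 = 2.09954820864
For no arbitrage the full-cycle product must be 1, so the missing rate is 1 / 2.09954820864 ≈ 0.4762929.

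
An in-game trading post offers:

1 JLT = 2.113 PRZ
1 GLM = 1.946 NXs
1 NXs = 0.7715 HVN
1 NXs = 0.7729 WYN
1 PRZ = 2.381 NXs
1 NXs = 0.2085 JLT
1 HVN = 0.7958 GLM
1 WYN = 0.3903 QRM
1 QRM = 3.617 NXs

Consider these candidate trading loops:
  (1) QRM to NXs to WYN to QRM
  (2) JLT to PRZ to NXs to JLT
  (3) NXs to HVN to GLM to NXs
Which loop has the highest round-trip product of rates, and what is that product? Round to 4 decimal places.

(1) 3.617 × 0.7729 × 0.3903 = 1.09111
(2) 2.113 × 2.381 × 0.2085 = 1.04897
(3) 0.7715 × 0.7958 × 1.946 = 1.19477
Highest is cycle (3) at 1.1948 (>1, arbitrage).

1.1948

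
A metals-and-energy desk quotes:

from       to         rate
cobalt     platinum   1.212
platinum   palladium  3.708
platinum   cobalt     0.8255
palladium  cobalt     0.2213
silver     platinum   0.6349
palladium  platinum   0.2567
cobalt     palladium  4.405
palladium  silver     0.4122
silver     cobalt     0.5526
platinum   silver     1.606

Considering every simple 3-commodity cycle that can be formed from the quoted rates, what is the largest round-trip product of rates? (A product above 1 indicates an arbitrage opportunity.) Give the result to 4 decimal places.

cobalt→platinum→silver→cobalt: 1.212 × 1.606 × 0.5526 = 1.07562
cobalt→palladium→silver→cobalt: 4.405 × 0.4122 × 0.5526 = 1.00338
cobalt→platinum→palladium→cobalt: 1.212 × 3.708 × 0.2213 = 0.99454
palladium→silver→platinum→palladium: 0.4122 × 0.6349 × 3.708 = 0.97041
cobalt→palladium→platinum→cobalt: 4.405 × 0.2567 × 0.8255 = 0.93345
Maximum is cobalt→platinum→silver→cobalt at 1.0756; arbitrage exists.

1.0756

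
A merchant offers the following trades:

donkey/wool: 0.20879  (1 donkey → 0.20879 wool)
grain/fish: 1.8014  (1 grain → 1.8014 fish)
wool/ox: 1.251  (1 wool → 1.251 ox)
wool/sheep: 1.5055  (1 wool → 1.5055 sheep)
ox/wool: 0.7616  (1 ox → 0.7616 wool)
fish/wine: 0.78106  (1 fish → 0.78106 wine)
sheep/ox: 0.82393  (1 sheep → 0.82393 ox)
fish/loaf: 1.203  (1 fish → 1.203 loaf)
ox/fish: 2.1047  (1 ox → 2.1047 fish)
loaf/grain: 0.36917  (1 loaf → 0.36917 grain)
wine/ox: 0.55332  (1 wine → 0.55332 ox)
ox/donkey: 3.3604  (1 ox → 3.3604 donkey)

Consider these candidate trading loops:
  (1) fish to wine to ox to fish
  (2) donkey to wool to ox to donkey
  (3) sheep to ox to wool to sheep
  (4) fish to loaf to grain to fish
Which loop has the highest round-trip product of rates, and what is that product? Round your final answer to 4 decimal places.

0.9447

(1) 0.78106 × 0.55332 × 2.1047 = 0.90960
(2) 0.20879 × 1.251 × 3.3604 = 0.87772
(3) 0.82393 × 0.7616 × 1.5055 = 0.94471
(4) 1.203 × 0.36917 × 1.8014 = 0.80002
Highest is cycle (3) at 0.9447 (≤1, no arbitrage).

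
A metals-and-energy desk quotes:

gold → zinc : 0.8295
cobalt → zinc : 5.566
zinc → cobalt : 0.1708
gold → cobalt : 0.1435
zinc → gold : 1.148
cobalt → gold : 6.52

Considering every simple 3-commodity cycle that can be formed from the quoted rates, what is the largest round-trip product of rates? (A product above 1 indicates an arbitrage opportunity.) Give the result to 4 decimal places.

cobalt→gold→zinc→cobalt: 6.52 × 0.8295 × 0.1708 = 0.92374
cobalt→zinc→gold→cobalt: 5.566 × 1.148 × 0.1435 = 0.91693
Maximum is cobalt→gold→zinc→cobalt at 0.9237; no arbitrage — every cycle loses value.

0.9237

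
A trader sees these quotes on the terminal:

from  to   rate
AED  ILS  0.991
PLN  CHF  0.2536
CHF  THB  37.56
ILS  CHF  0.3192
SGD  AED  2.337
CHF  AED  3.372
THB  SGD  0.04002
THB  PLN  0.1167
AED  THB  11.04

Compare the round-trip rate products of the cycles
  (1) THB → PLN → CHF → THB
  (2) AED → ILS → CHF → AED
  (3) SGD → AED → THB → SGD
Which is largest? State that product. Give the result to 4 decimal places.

(1) 0.1167 × 0.2536 × 37.56 = 1.11159
(2) 0.991 × 0.3192 × 3.372 = 1.06666
(3) 2.337 × 11.04 × 0.04002 = 1.03254
Highest is cycle (1) at 1.1116 (>1, arbitrage).

1.1116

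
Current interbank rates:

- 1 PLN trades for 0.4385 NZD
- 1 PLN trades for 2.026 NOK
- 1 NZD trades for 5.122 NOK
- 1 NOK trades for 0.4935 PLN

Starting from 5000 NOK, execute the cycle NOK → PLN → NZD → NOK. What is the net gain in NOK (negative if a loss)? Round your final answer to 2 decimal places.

5000 NOK × 0.4935 = 2467.5 PLN
2467.5 PLN × 0.4385 = 1081.99875 NZD
1081.99875 NZD × 5.122 = 5541.9975975 NOK
Net change: 5541.9975975 − 5000 = 541.9975975 NOK

542.00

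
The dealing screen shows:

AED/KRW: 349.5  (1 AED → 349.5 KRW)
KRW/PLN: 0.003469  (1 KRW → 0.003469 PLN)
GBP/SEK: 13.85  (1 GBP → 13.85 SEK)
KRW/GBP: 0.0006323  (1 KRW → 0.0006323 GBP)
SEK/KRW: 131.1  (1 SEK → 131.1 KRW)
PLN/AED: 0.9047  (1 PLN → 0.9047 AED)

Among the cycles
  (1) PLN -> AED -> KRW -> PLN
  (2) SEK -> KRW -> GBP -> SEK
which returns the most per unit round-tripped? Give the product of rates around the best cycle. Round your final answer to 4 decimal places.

1.1481

(1) 0.9047 × 349.5 × 0.003469 = 1.09687
(2) 131.1 × 0.0006323 × 13.85 = 1.14809
Highest is cycle (2) at 1.1481 (>1, arbitrage).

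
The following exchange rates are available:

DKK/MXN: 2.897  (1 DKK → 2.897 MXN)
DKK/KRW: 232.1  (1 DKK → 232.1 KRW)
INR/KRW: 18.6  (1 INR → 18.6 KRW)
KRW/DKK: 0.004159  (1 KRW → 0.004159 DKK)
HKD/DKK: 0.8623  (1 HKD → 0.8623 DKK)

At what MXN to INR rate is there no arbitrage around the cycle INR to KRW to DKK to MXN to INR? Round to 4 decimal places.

Known legs of the cycle: 18.6 × 0.004159 × 2.897 = 0.2241043878
For no arbitrage the full-cycle product must be 1, so the missing rate is 1 / 0.2241043878 ≈ 4.462206.

4.4622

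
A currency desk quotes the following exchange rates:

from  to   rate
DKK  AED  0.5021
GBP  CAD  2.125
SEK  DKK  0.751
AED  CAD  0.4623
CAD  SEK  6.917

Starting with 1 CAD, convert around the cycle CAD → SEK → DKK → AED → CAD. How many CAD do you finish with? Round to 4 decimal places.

1.2058

1 CAD × 6.917 = 6.917 SEK
6.917 SEK × 0.751 = 5.194667 DKK
5.194667 DKK × 0.5021 = 2.6082423007 AED
2.6082423007 AED × 0.4623 = 1.20579041561361 CAD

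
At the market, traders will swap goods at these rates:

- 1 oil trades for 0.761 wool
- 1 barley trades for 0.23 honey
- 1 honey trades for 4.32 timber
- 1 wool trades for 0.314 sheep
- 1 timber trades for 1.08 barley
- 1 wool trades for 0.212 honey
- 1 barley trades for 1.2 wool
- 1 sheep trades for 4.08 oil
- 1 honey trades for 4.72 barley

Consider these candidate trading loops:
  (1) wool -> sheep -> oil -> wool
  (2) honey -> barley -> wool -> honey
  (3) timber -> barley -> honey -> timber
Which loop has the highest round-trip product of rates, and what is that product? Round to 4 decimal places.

1.2008

(1) 0.314 × 4.08 × 0.761 = 0.97493
(2) 4.72 × 1.2 × 0.212 = 1.20077
(3) 1.08 × 0.23 × 4.32 = 1.07309
Highest is cycle (2) at 1.2008 (>1, arbitrage).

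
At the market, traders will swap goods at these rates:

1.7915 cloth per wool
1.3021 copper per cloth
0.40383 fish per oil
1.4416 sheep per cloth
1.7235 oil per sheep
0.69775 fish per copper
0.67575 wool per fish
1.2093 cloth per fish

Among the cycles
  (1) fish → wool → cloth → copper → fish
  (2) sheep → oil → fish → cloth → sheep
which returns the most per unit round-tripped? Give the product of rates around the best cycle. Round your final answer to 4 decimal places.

(1) 0.67575 × 1.7915 × 1.3021 × 0.69775 = 1.09988
(2) 1.7235 × 0.40383 × 1.2093 × 1.4416 = 1.21336
Highest is cycle (2) at 1.2134 (>1, arbitrage).

1.2134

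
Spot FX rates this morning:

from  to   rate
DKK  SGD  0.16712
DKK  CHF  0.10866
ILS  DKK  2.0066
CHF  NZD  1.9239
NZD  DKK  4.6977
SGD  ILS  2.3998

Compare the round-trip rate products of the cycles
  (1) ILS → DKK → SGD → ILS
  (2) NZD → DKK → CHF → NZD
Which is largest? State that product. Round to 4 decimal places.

(1) 2.0066 × 0.16712 × 2.3998 = 0.80476
(2) 4.6977 × 0.10866 × 1.9239 = 0.98206
Highest is cycle (2) at 0.9821 (≤1, no arbitrage).

0.9821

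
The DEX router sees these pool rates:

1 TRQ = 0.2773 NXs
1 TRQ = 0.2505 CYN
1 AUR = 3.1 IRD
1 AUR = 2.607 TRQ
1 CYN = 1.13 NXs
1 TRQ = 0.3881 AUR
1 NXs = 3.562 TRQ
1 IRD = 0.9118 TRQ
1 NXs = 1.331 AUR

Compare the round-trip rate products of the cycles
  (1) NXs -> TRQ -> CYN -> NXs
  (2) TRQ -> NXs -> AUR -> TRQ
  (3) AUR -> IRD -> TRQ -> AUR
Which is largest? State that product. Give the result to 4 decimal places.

1.0970

(1) 3.562 × 0.2505 × 1.13 = 1.00828
(2) 0.2773 × 1.331 × 2.607 = 0.96221
(3) 3.1 × 0.9118 × 0.3881 = 1.09700
Highest is cycle (3) at 1.0970 (>1, arbitrage).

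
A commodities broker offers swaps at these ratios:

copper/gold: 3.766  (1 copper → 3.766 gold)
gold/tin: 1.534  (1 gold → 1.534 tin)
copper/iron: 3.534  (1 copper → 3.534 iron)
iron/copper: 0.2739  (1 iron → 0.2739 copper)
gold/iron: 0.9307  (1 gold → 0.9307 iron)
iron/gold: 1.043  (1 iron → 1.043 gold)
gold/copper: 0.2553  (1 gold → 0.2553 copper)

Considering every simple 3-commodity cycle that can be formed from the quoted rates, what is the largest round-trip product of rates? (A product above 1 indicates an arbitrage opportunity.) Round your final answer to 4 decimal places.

copper→gold→iron→copper: 3.766 × 0.9307 × 0.2739 = 0.96002
copper→iron→gold→copper: 3.534 × 1.043 × 0.2553 = 0.94103
Maximum is copper→gold→iron→copper at 0.9600; no arbitrage — every cycle loses value.

0.9600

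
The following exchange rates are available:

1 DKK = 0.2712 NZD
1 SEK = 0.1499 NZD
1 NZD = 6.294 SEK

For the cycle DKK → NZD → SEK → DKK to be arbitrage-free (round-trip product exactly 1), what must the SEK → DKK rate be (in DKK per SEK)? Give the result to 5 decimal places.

0.58585

Known legs of the cycle: 0.2712 × 6.294 = 1.7069328
For no arbitrage the full-cycle product must be 1, so the missing rate is 1 / 1.7069328 ≈ 0.5858461.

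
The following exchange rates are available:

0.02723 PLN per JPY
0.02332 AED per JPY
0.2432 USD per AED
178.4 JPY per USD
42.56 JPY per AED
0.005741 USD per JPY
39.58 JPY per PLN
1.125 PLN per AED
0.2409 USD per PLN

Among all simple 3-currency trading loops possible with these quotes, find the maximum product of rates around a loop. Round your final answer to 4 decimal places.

1.1703

JPY→PLN→USD→JPY: 0.02723 × 0.2409 × 178.4 = 1.17025
JPY→AED→PLN→JPY: 0.02332 × 1.125 × 39.58 = 1.03838
JPY→AED→USD→JPY: 0.02332 × 0.2432 × 178.4 = 1.01178
Maximum is JPY→PLN→USD→JPY at 1.1703; arbitrage exists.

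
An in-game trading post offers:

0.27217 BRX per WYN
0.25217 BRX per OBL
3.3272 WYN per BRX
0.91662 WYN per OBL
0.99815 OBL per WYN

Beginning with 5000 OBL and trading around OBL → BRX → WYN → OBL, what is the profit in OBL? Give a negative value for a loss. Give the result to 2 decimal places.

5000 OBL × 0.25217 = 1260.85 BRX
1260.85 BRX × 3.3272 = 4195.10012 WYN
4195.10012 WYN × 0.99815 = 4187.339184778 OBL
Net change: 4187.339184778 − 5000 = -812.660815222 OBL

-812.66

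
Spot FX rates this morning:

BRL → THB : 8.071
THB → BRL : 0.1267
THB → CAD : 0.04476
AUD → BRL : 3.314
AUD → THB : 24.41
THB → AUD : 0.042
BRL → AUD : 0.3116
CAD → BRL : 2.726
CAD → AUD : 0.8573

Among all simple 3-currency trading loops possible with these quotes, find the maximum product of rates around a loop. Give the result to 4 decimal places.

1.1234

THB→AUD→BRL→THB: 0.042 × 3.314 × 8.071 = 1.12339
THB→CAD→BRL→THB: 0.04476 × 2.726 × 8.071 = 0.98479
THB→BRL→AUD→THB: 0.1267 × 0.3116 × 24.41 = 0.96370
THB→CAD→AUD→THB: 0.04476 × 0.8573 × 24.41 = 0.93668
Maximum is THB→AUD→BRL→THB at 1.1234; arbitrage exists.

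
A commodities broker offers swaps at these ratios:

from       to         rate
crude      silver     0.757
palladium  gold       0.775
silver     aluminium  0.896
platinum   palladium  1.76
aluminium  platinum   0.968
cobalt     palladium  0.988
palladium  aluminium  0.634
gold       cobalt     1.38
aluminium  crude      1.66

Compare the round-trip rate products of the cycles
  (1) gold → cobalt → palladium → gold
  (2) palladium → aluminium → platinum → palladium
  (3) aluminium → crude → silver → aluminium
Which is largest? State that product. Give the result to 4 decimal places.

(1) 1.38 × 0.988 × 0.775 = 1.05667
(2) 0.634 × 0.968 × 1.76 = 1.08013
(3) 1.66 × 0.757 × 0.896 = 1.12593
Highest is cycle (3) at 1.1259 (>1, arbitrage).

1.1259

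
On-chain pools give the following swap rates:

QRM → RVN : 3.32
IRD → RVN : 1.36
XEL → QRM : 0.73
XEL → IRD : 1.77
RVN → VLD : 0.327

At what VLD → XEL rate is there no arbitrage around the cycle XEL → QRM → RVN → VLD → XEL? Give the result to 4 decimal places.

1.2618

Known legs of the cycle: 0.73 × 3.32 × 0.327 = 0.7925172
For no arbitrage the full-cycle product must be 1, so the missing rate is 1 / 0.7925172 ≈ 1.261802.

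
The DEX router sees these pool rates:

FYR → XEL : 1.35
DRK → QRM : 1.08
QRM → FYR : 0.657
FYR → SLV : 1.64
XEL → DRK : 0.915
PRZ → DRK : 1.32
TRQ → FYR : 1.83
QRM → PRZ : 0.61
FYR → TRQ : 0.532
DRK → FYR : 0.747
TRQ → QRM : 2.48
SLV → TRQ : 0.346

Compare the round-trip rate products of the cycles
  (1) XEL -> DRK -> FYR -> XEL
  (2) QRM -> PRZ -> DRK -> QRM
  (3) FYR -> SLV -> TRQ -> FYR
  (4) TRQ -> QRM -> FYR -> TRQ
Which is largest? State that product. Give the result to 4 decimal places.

1.0384

(1) 0.915 × 0.747 × 1.35 = 0.92273
(2) 0.61 × 1.32 × 1.08 = 0.86962
(3) 1.64 × 0.346 × 1.83 = 1.03842
(4) 2.48 × 0.657 × 0.532 = 0.86682
Highest is cycle (3) at 1.0384 (>1, arbitrage).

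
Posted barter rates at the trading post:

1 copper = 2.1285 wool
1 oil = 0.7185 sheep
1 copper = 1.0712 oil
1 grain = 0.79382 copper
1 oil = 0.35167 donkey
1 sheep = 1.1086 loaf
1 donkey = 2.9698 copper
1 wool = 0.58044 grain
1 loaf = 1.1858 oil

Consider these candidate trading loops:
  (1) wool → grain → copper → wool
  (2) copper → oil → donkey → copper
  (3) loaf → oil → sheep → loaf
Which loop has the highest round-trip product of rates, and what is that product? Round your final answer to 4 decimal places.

(1) 0.58044 × 0.79382 × 2.1285 = 0.98074
(2) 1.0712 × 0.35167 × 2.9698 = 1.11875
(3) 1.1858 × 0.7185 × 1.1086 = 0.94452
Highest is cycle (2) at 1.1188 (>1, arbitrage).

1.1188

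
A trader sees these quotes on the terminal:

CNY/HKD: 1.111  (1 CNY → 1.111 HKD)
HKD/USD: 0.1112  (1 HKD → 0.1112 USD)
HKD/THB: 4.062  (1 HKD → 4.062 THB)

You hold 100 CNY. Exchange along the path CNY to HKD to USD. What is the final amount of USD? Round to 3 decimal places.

12.354

100 CNY × 1.111 = 111.1 HKD
111.1 HKD × 0.1112 = 12.35432 USD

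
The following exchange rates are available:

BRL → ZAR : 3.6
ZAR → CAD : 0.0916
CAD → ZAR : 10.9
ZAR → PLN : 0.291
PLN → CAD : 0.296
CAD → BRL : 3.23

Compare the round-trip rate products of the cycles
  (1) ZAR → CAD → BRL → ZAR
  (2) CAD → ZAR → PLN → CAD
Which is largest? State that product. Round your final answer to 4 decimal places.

1.0651

(1) 0.0916 × 3.23 × 3.6 = 1.06512
(2) 10.9 × 0.291 × 0.296 = 0.93888
Highest is cycle (1) at 1.0651 (>1, arbitrage).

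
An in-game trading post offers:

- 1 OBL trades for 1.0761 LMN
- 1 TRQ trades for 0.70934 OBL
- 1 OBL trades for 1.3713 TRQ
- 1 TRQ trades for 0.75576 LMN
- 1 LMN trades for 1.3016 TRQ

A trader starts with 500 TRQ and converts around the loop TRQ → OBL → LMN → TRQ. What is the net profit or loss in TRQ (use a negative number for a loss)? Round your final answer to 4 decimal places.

-3.2308

500 TRQ × 0.70934 = 354.67 OBL
354.67 OBL × 1.0761 = 381.660387 LMN
381.660387 LMN × 1.3016 = 496.7691597192 TRQ
Net change: 496.7691597192 − 500 = -3.2308402808 TRQ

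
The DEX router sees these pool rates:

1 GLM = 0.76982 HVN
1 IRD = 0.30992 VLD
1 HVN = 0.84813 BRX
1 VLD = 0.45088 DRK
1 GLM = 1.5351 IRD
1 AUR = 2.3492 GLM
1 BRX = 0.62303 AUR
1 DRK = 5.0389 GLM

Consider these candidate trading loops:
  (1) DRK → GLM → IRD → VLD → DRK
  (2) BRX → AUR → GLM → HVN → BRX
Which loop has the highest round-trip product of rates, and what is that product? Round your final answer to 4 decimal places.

(1) 5.0389 × 1.5351 × 0.30992 × 0.45088 = 1.08089
(2) 0.62303 × 2.3492 × 0.76982 × 0.84813 = 0.95561
Highest is cycle (1) at 1.0809 (>1, arbitrage).

1.0809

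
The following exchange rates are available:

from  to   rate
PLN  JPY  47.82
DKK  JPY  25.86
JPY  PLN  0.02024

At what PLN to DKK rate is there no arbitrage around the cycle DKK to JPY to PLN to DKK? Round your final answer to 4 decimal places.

1.9106

Known legs of the cycle: 25.86 × 0.02024 = 0.5234064
For no arbitrage the full-cycle product must be 1, so the missing rate is 1 / 0.5234064 ≈ 1.910561.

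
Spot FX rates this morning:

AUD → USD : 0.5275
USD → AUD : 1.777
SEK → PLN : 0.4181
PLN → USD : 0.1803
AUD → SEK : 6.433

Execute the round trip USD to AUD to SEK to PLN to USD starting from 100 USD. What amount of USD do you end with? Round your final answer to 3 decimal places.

86.174

100 USD × 1.777 = 177.7 AUD
177.7 AUD × 6.433 = 1143.1441 SEK
1143.1441 SEK × 0.4181 = 477.94854821 PLN
477.94854821 PLN × 0.1803 = 86.174123242263 USD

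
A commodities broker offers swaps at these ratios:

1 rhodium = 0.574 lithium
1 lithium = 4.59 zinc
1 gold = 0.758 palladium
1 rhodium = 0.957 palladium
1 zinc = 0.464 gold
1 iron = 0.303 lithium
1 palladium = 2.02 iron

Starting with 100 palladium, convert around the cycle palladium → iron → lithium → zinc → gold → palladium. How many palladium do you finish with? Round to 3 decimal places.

98.808

100 palladium × 2.02 = 202 iron
202 iron × 0.303 = 61.206 lithium
61.206 lithium × 4.59 = 280.93554 zinc
280.93554 zinc × 0.464 = 130.35409056 gold
130.35409056 gold × 0.758 = 98.80840064448 palladium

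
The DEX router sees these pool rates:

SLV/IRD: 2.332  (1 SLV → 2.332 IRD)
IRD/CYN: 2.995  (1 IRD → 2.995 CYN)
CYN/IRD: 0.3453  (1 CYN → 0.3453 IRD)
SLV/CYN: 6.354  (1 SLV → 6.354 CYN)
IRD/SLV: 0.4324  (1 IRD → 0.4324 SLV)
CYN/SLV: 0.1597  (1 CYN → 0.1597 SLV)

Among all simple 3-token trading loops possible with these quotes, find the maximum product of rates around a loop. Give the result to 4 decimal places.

CYN→SLV→IRD→CYN: 0.1597 × 2.332 × 2.995 = 1.11540
CYN→IRD→SLV→CYN: 0.3453 × 0.4324 × 6.354 = 0.94870
Maximum is CYN→SLV→IRD→CYN at 1.1154; arbitrage exists.

1.1154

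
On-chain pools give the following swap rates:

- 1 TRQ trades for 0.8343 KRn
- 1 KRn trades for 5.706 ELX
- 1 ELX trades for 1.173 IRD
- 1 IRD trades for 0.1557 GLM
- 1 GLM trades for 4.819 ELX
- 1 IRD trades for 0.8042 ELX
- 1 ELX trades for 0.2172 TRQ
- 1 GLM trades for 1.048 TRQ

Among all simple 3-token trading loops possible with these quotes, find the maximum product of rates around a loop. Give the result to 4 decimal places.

1.0340

TRQ→KRn→ELX→TRQ: 0.8343 × 5.706 × 0.2172 = 1.03398
IRD→GLM→ELX→IRD: 0.1557 × 4.819 × 1.173 = 0.88012
Maximum is TRQ→KRn→ELX→TRQ at 1.0340; arbitrage exists.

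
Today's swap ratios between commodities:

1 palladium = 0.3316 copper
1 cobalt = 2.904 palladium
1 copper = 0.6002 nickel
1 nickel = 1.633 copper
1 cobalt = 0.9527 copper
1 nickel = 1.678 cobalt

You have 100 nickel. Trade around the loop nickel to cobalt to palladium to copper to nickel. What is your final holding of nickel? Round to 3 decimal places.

100 nickel × 1.678 = 167.8 cobalt
167.8 cobalt × 2.904 = 487.2912 palladium
487.2912 palladium × 0.3316 = 161.58576192 copper
161.58576192 copper × 0.6002 = 96.983774304384 nickel

96.984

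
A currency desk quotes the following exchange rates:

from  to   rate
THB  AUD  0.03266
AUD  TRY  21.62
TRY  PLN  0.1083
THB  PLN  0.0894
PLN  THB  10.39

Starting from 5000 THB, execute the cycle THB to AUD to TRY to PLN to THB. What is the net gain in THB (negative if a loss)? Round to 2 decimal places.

5000 THB × 0.03266 = 163.3 AUD
163.3 AUD × 21.62 = 3530.546 TRY
3530.546 TRY × 0.1083 = 382.3581318 PLN
382.3581318 PLN × 10.39 = 3972.700989402 THB
Net change: 3972.700989402 − 5000 = -1027.299010598 THB

-1027.30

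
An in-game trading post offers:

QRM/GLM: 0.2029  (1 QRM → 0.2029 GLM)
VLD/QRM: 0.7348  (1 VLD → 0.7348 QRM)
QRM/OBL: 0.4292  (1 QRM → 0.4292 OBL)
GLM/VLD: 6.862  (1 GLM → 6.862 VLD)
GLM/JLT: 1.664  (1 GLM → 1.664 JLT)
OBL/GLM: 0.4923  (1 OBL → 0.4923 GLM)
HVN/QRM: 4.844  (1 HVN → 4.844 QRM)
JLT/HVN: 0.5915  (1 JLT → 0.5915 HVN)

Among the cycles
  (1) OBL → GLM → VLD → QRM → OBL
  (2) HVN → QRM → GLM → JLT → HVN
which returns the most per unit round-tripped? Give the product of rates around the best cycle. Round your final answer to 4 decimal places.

1.0654

(1) 0.4923 × 6.862 × 0.7348 × 0.4292 = 1.06539
(2) 4.844 × 0.2029 × 1.664 × 0.5915 = 0.96737
Highest is cycle (1) at 1.0654 (>1, arbitrage).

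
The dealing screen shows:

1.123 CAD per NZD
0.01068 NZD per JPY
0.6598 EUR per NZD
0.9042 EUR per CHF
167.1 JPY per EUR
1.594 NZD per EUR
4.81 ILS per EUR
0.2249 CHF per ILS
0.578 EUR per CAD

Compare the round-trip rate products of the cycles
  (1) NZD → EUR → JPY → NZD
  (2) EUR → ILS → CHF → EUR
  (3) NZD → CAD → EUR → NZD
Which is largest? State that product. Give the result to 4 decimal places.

1.1775

(1) 0.6598 × 167.1 × 0.01068 = 1.17750
(2) 4.81 × 0.2249 × 0.9042 = 0.97814
(3) 1.123 × 0.578 × 1.594 = 1.03466
Highest is cycle (1) at 1.1775 (>1, arbitrage).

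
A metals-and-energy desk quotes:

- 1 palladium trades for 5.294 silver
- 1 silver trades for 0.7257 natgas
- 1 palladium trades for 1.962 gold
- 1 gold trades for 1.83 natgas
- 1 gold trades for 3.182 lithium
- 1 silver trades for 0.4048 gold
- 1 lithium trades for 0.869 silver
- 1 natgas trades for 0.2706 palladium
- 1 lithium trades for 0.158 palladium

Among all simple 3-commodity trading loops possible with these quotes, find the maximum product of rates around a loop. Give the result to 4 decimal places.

1.1193

lithium→silver→gold→lithium: 0.869 × 0.4048 × 3.182 = 1.11934
natgas→palladium→silver→natgas: 0.2706 × 5.294 × 0.7257 = 1.03961
lithium→palladium→gold→lithium: 0.158 × 1.962 × 3.182 = 0.98641
natgas→palladium→gold→natgas: 0.2706 × 1.962 × 1.83 = 0.97158
Maximum is lithium→silver→gold→lithium at 1.1193; arbitrage exists.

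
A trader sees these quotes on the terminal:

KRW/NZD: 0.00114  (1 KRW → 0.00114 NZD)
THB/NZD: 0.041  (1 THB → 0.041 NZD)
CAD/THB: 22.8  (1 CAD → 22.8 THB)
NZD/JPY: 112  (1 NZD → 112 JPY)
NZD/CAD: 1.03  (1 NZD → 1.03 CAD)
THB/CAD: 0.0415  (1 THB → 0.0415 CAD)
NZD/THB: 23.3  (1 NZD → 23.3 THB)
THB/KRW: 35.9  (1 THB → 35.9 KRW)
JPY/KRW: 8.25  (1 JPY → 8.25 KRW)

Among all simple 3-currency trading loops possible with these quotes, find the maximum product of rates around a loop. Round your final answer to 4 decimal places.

NZD→JPY→KRW→NZD: 112 × 8.25 × 0.00114 = 1.05336
NZD→CAD→THB→NZD: 1.03 × 22.8 × 0.041 = 0.96284
NZD→THB→KRW→NZD: 23.3 × 35.9 × 0.00114 = 0.95358
Maximum is NZD→JPY→KRW→NZD at 1.0534; arbitrage exists.

1.0534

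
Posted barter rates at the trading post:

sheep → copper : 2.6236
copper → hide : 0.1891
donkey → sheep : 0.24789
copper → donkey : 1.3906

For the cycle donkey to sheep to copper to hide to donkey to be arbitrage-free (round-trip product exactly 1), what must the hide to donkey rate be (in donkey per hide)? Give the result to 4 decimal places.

Known legs of the cycle: 0.24789 × 2.6236 × 0.1891 = 0.1229838709764
For no arbitrage the full-cycle product must be 1, so the missing rate is 1 / 0.1229838709764 ≈ 8.131148.

8.1311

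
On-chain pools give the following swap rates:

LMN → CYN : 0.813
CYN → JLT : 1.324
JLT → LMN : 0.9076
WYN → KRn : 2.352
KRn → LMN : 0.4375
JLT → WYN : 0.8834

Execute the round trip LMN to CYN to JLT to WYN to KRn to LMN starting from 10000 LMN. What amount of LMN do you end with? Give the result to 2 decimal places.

9784.79

10000 LMN × 0.813 = 8130 CYN
8130 CYN × 1.324 = 10764.12 JLT
10764.12 JLT × 0.8834 = 9509.023608 WYN
9509.023608 WYN × 2.352 = 22365.223526016 KRn
22365.223526016 KRn × 0.4375 = 9784.785292632 LMN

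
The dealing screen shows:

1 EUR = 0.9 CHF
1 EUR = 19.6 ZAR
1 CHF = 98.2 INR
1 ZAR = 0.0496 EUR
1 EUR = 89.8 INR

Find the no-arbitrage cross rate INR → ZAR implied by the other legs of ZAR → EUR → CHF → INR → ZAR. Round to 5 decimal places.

0.22812

Known legs of the cycle: 0.0496 × 0.9 × 98.2 = 4.383648
For no arbitrage the full-cycle product must be 1, so the missing rate is 1 / 4.383648 ≈ 0.2281205.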